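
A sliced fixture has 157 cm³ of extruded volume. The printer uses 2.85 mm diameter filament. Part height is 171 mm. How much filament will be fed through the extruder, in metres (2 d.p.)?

24.61 m

Cross-section of 2.85 mm filament: π·(2.85/2)² = 6.3794 mm².
L = 157000 mm³ / 6.3794 mm² = 24610.46 mm, i.e. 24.61 m.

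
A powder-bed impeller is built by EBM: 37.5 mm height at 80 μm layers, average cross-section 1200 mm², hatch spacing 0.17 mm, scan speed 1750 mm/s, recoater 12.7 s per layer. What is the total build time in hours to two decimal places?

2.18 hours

Number of layers: 37.5 / 0.08 → 469 (rounded up).
Per-layer scan distance: 1200 / 0.17 → 7058.8 mm.
Scan time per layer = 7058.8 / 1750 = 4.0336 s.
Layer cycle: 4.0336 + 12.7 → 16.7336 s.
Total: 469 × 16.7336 s = 7848.0584 s → 2.18 hours.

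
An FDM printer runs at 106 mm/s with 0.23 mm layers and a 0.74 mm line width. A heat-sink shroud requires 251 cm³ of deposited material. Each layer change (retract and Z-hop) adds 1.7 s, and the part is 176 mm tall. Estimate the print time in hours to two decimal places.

Line area = 0.23 × 0.74 = 0.1702 mm².
Toolpath length = 251 cm³ / 0.1702 mm² = 251000 / 0.1702 = 1474735.6 mm.
Extrusion time = 1474735.6 / 106, so 13912.6 s.
Layers = ⌈176/0.23⌉ = 766.
Z-hop total = 766 × 1.7, so 1302.2 s.
Altogether 13912.6 + 1302.2 = 15214.8 s, i.e. 4.23 hours.

4.23 hours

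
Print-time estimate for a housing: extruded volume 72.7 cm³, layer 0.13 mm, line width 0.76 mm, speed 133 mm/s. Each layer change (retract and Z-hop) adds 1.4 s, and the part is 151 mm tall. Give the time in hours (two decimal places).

Bead cross-section = 0.13 × 0.76 = 0.0988 mm².
Toolpath length = 72.7 cm³ / 0.0988 mm² = 72700 / 0.0988 = 735830 mm.
Print-move time = 735830 / 133, so 5532.6 s.
Layers = ⌈151/0.13⌉ = 1162.
Z-hop total: 1162 × 1.4 → 1626.8 s.
Total = 5532.6 + 1626.8 = 7159.4 s = 1.99 hours.

1.99 hours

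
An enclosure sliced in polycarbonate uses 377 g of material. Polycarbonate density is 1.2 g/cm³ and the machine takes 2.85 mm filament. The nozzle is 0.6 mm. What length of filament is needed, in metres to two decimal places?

Volume = 377 g / 1.2 g·cm⁻³ = 314.1667 cm³ = 314166.7 mm³.
A = π r² = π × 1.425² = 6.3794 mm².
L = V/A = 314166.7/6.3794 = 49247.06 mm → 49.25 m.

49.25 m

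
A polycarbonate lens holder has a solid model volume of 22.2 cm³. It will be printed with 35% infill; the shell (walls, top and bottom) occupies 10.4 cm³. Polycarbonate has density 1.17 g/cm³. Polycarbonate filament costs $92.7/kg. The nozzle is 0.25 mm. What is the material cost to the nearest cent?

Interior volume = 22.2 − 10.4 = 11.8 cm³.
Deposited infill = 0.35 × 11.8, so 4.13 cm³.
Total printed volume: 10.4 + 4.13 → 14.53 cm³.
Mass: 14.53 × 1.17 → 17.0001 g.
At $92.7/kg: 17.0001/1000 × 92.7 = $1.58.

$1.58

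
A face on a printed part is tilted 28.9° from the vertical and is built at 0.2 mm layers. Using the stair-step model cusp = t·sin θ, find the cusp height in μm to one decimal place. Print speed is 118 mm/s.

96.7 μm

h_c = t·sin θ = 0.2 × 0.4833 = 0.09666 mm (96.7 μm).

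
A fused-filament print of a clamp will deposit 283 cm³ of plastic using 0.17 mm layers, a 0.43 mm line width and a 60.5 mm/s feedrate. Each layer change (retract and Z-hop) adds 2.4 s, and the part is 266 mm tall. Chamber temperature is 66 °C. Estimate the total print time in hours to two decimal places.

18.82 hours

Bead cross-section = 0.17 × 0.43, so 0.0731 mm².
Toolpath length = 283 cm³ / 0.0731 mm² = 283000 / 0.0731 = 3871409 mm.
Time extruding = 3871409 / 60.5 = 63990.2 s.
Number of layers: 266 / 0.17 → 1565 (rounded up).
Layer-change overhead = 1565 × 2.4, so 3756 s.
Altogether 63990.2 + 3756 = 67746.2 s, i.e. 18.82 hours.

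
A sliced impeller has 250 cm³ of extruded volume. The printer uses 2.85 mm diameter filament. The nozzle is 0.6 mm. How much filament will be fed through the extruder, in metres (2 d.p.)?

39.19 m

A = π r² = π × 1.425² = 6.3794 mm².
Length = 250 cm³ / 6.3794 mm² = 250000 / 6.3794 = 39188.64 mm = 39.19 m.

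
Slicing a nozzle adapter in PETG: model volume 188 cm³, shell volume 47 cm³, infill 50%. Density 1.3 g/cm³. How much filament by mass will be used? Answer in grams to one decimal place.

152.8 g

Volume inside the shell: 188 − 47 → 141 cm³.
Infill deposited = 0.50 × 141 = 70.5 cm³.
Total printed volume = 47 + 70.5 = 117.5 cm³.
Mass = 117.5 × 1.3, so 152.75 g.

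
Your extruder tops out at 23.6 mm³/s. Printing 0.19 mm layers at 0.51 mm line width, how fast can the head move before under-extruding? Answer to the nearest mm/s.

244 mm/s

A: 0.19 × 0.51 → 0.0969 mm².
v_max = Q/A = 23.6/0.0969 = 243.55 mm/s → 244 mm/s.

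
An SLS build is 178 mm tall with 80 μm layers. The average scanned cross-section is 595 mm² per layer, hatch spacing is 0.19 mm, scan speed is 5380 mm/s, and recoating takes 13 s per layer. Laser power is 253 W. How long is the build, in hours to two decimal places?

8.39 hours

Number of layers: 178 / 0.08 → 2225 (rounded up).
Hatch length per layer: 595 / 0.19 → 3131.6 mm.
Per-layer scan time: 3131.6 / 5380 → 0.5821 s.
Per-layer time = 0.5821 + 13, so 13.5821 s.
Build time = 2225 × 13.5821 = 30220.1725 s = 8.39 hours.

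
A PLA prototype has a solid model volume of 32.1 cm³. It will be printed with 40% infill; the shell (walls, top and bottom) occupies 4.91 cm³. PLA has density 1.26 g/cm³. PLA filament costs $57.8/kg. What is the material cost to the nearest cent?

$1.15

Infill region = 32.1 − 4.91 = 27.19 cm³.
Deposited infill: 0.40 × 27.19 → 10.876 cm³.
Deposited volume: 4.91 + 10.876 → 15.786 cm³.
Mass = 15.786 × 1.26 = 19.89036 g.
Cost = 19.89036 g / 1000 × $57.8/kg = $1.15.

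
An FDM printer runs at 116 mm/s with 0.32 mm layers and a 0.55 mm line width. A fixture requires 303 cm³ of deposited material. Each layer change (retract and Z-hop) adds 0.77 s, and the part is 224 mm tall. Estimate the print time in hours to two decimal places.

Extrusion cross-section = 0.32 × 0.55, so 0.176 mm².
Toolpath length = 303 cm³ / 0.176 mm² = 303000 / 0.176 = 1721590.9 mm.
Extrusion time: 1721590.9 / 116 → 14841.3 s.
Layer count = ceil(224 / 0.32) = 700.
Z-hop total = 700 × 0.77, so 539 s.
Altogether 14841.3 + 539 = 15380.3 s, i.e. 4.27 hours.

4.27 hours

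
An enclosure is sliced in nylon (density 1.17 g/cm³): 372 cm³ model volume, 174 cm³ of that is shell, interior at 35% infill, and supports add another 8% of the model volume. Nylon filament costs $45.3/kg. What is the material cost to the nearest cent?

$14.47

Infill region = 372 − 174, so 198 cm³.
Infill volume = 0.35 × 198, so 69.3 cm³.
Support: 0.08 × 372 → 29.76 cm³.
Total printed volume = 174 + 69.3 + 29.76, so 273.06 cm³.
Mass = 273.06 × 1.17 = 319.4802 g.
Cost = 319.4802 g / 1000 × $45.3/kg = $14.47.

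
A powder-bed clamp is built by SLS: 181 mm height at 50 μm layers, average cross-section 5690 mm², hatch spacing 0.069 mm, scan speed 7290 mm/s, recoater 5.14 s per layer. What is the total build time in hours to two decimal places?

Number of layers: 181 / 0.05 → 3620 (rounded up).
Per-layer scan distance: 5690 / 0.069 → 82463.8 mm.
Laser time per layer: 82463.8 / 7290 → 11.3119 s.
Layer cycle: 11.3119 + 5.14 → 16.4519 s.
Build time = 3620 × 16.4519 = 59555.878 s = 16.54 hours.

16.54 hours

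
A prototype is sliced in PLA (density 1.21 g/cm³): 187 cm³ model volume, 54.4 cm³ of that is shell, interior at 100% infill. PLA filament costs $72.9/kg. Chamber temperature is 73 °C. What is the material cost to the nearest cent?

Volume inside the shell = 187 − 54.4 = 132.6 cm³.
Infill volume = 1.00 × 132.6 = 132.6 cm³.
Deposited volume: 54.4 + 132.6 → 187 cm³.
Mass = 187 × 1.21, so 226.27 g.
At $72.9/kg: 226.27/1000 × 72.9 = $16.50.

$16.50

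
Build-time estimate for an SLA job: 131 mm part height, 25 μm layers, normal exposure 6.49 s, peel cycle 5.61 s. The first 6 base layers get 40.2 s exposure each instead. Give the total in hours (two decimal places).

Number of layers: 131 / 0.025 → 5240 (rounded up).
Base layers: 6 × (40.2 + 5.61) → 274.86 s.
Remaining layers: 5234 × (6.49 + 5.61) → 63331.4 s.
Sum: 274.86 + 63331.4 = 63606.26 s → 17.67 hours.

17.67 hours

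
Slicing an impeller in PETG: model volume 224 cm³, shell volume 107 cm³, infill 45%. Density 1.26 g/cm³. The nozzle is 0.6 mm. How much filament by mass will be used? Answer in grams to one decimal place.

201.2 g

Infill region: 224 − 107 → 117 cm³.
Infill deposited = 0.45 × 117, so 52.65 cm³.
Deposited volume = 107 + 52.65 = 159.65 cm³.
Mass = 159.65 × 1.26, so 201.159 g.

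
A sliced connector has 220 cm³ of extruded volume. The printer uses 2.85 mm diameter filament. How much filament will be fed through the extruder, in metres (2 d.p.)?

34.49 m

Filament cross-section = π × (2.85/2)² = 6.3794 mm².
Length = 220 cm³ / 6.3794 mm² = 220000 / 6.3794 = 34486 mm = 34.49 m.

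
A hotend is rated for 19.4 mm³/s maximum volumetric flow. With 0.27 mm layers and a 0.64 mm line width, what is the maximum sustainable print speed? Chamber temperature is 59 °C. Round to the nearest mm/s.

Extrusion cross-section: 0.27 × 0.64 → 0.1728 mm².
v_max = Q/A = 19.4/0.1728 = 112.27 mm/s → 112 mm/s.

112 mm/s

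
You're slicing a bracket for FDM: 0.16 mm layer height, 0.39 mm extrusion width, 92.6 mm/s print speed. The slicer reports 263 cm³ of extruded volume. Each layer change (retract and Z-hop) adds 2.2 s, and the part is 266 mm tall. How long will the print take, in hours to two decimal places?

13.66 hours

Line area: 0.16 × 0.39 → 0.0624 mm².
Total extruded path = 263000/0.0624 = 4214743.6 mm.
Print-move time = 4214743.6 / 92.6 = 45515.6 s.
Layers = ⌈266/0.16⌉ = 1663.
Z-hop total = 1663 × 2.2, so 3658.6 s.
Altogether 45515.6 + 3658.6 = 49174.2 s, i.e. 13.66 hours.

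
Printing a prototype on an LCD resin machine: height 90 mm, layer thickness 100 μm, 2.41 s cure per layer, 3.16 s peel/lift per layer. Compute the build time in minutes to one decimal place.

83.6 minutes

Layers = ⌈90/0.1⌉ = 900.
Cycle time: 2.41 + 3.16 → 5.57 s.
Total = 900 × 5.57 = 5013 s = 83.6 minutes.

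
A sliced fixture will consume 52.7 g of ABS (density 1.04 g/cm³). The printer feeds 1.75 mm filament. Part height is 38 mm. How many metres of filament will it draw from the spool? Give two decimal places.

Volume = 52.7 g / 1.04 g·cm⁻³ = 50.6731 cm³ = 50673.1 mm³.
Cross-section of 1.75 mm filament: π·(1.75/2)² = 2.4053 mm².
L = V/A = 50673.1/2.4053 = 21067.27 mm → 21.07 m.

21.07 m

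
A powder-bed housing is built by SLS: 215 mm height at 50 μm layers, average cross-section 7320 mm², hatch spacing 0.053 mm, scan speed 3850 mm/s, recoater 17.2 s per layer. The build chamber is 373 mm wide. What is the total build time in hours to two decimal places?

Layers = ⌈215/0.05⌉ = 4300.
Per-layer scan distance = 7320 / 0.053 = 138113.2 mm.
Per-layer scan time: 138113.2 / 3850 → 35.8736 s.
Time per layer: 35.8736 + 17.2 → 53.0736 s.
4300 layers × 53.0736 s/layer = 228216.48 s, i.e. 63.39 hours.

63.39 hours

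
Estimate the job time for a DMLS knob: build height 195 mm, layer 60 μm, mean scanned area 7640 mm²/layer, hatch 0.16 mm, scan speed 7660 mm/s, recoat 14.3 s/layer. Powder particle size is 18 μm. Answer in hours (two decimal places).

Layer count = ceil(195 / 0.06) = 3250.
Per-layer scan distance = 7640 / 0.16, so 47750 mm.
Laser time per layer: 47750 / 7660 → 6.2337 s.
Layer cycle = 6.2337 + 14.3, so 20.5337 s.
Build time = 3250 × 20.5337 = 66734.525 s = 18.54 hours.

18.54 hours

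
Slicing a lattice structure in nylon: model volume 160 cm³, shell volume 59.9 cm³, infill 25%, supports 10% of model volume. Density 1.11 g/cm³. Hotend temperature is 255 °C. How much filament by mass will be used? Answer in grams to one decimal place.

Interior volume = 160 − 59.9 = 100.1 cm³.
Infill deposited = 0.25 × 100.1, so 25.025 cm³.
Support = 0.10 × 160 = 16 cm³.
Total printed volume = 59.9 + 25.025 + 16 = 100.925 cm³.
Mass = 100.925 × 1.11 = 112.02675 g.

112.0 g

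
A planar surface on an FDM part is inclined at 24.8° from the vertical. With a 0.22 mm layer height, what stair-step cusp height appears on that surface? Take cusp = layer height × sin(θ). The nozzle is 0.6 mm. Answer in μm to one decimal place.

92.3 μm

Cusp = layer height × sin(24.8°) = 0.22 × 0.4195 = 0.09229 mm = 92.3 μm.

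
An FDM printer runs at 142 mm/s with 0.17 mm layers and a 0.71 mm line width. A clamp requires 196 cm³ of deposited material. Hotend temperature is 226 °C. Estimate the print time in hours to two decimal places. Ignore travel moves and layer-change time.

Extrusion cross-section = 0.17 × 0.71, so 0.1207 mm².
Path length: 196000 mm³ / 0.1207 mm² → 1623860.8 mm.
Print-move time: 1623860.8 / 142 → 11435.6 s.
11435.6 s = 3.18 hours.

3.18 hours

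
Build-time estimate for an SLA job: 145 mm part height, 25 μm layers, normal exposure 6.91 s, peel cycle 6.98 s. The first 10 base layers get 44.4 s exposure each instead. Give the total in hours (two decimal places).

Layers = ⌈145/0.025⌉ = 5800.
Burn-in layers = 10 × (44.4 + 6.98), so 513.8 s.
Regular layers = 5790 × (6.91 + 6.98) = 80423.1 s.
Total = 513.8 + 80423.1 = 80936.9 s = 22.48 hours.

22.48 hours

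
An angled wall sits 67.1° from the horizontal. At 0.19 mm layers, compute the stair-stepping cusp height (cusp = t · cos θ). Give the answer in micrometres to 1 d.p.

73.9 μm

cos(67.1°) = 0.3891, so cusp = 0.19 × 0.3891 = 0.073929 mm → 73.9 μm.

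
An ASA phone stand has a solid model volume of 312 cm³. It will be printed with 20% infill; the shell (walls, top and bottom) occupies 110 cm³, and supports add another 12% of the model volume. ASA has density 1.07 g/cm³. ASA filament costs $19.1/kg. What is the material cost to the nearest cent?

Volume inside the shell: 312 − 110 → 202 cm³.
Deposited infill: 0.20 × 202 → 40.4 cm³.
Support = 0.12 × 312, so 37.44 cm³.
Total printed volume = 110 + 40.4 + 37.44 = 187.84 cm³.
Mass = 187.84 × 1.07 = 200.9888 g.
At $19.1/kg: 200.9888/1000 × 19.1 = $3.84.

$3.84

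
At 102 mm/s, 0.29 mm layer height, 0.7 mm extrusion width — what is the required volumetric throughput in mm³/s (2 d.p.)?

A = 0.29 × 0.7, so 0.203 mm².
Q = v·A = 102 × 0.203 = 20.71 mm³/s.

20.71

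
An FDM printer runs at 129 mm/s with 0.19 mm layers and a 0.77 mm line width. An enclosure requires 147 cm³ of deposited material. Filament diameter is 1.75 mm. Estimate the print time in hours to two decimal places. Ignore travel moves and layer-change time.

Bead cross-section: 0.19 × 0.77 → 0.1463 mm².
Path length: 147000 mm³ / 0.1463 mm² → 1004784.7 mm.
Print-move time = 1004784.7 / 129, so 7789 s.
Converting: 7789 s = 2.16 hours.

2.16 hours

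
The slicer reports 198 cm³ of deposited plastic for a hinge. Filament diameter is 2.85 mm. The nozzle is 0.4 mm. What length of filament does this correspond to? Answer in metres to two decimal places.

31.04 m

Cross-section of 2.85 mm filament: π·(2.85/2)² = 6.3794 mm².
L = 198000 mm³ / 6.3794 mm² = 31037.4 mm, i.e. 31.04 m.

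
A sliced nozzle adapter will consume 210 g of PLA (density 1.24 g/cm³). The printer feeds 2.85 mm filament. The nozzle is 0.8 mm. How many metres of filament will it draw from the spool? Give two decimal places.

26.55 m

Extruded volume: 210/1.24 = 169.3548 cm³ (169354.8 mm³).
A = π r² = π × 1.425² = 6.3794 mm².
L = V/A = 169354.8/6.3794 = 26547.14 mm → 26.55 m.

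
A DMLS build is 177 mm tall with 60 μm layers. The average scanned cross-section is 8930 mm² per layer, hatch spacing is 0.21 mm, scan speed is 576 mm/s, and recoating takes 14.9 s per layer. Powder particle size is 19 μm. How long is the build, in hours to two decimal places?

72.71 hours

Layers = ⌈177/0.06⌉ = 2950.
Scan path per layer = 8930 / 0.21 = 42523.8 mm.
Scan time per layer: 42523.8 / 576 → 73.826 s.
Time per layer = 73.826 + 14.9, so 88.726 s.
Total: 2950 × 88.726 s = 261741.7 s → 72.71 hours.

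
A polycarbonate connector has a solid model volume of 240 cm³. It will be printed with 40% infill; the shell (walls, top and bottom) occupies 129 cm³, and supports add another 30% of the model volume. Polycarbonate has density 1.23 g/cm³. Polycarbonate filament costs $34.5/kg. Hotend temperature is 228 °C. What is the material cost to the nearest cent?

Volume inside the shell = 240 − 129 = 111 cm³.
Deposited infill: 0.40 × 111 → 44.4 cm³.
Support: 0.30 × 240 → 72 cm³.
Total extruded: 129 + 44.4 + 72 → 245.4 cm³.
Mass = 245.4 × 1.23, so 301.842 g.
At $34.5/kg: 301.842/1000 × 34.5 = $10.41.

$10.41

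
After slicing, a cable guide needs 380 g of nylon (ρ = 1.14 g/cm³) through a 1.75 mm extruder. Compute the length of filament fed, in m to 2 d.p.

138.58 m

Volume = 380 g / 1.14 g·cm⁻³ = 333.3333 cm³ = 333333.3 mm³.
Cross-section of 1.75 mm filament: π·(1.75/2)² = 2.4053 mm².
Length = 333333.3 / 2.4053 = 138582.84 mm = 138.58 m.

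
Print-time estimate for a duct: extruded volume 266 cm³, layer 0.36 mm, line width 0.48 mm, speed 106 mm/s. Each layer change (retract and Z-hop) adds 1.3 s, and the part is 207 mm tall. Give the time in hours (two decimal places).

4.24 hours

Line area = 0.36 × 0.48, so 0.1728 mm².
Toolpath length = 266 cm³ / 0.1728 mm² = 266000 / 0.1728 = 1539351.9 mm.
Time extruding = 1539351.9 / 106, so 14522.2 s.
Layer count = ceil(207 / 0.36) = 575.
Layer-change overhead: 575 × 1.3 → 747.5 s.
Altogether 14522.2 + 747.5 = 15269.7 s, i.e. 4.24 hours.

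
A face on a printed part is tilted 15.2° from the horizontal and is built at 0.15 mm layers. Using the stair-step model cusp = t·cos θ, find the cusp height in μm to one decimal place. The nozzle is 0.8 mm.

144.8 μm

cos(15.2°) = 0.9650, so cusp = 0.15 × 0.9650 = 0.14475 mm → 144.8 μm.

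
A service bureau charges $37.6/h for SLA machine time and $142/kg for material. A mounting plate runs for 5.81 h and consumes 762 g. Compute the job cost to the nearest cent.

Time charge = 37.6 × 5.81, so $218.456.
Material charge: 142 × 762/1000 → $108.204.
Job cost: 218.456 + 108.204 = $326.66.

$326.66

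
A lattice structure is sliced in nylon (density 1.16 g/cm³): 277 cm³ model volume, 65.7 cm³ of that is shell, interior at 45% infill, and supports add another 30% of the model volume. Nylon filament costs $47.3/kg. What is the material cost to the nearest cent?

Interior volume = 277 − 65.7, so 211.3 cm³.
Infill volume: 0.45 × 211.3 → 95.085 cm³.
Support: 0.30 × 277 → 83.1 cm³.
Total printed volume = 65.7 + 95.085 + 83.1 = 243.885 cm³.
Mass = 243.885 × 1.16, so 282.9066 g.
Cost = 282.9066 g / 1000 × $47.3/kg = $13.38.

$13.38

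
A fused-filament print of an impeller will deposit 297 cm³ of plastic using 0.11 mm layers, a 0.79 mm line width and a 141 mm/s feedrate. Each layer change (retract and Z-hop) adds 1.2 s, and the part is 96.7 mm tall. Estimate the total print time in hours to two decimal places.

7.03 hours

Bead cross-section = 0.11 × 0.79 = 0.0869 mm².
Path length: 297000 mm³ / 0.0869 mm² → 3417721.5 mm.
Time extruding = 3417721.5 / 141, so 24239.2 s.
Number of layers: 96.7 / 0.11 → 880 (rounded up).
Layer-change overhead: 880 × 1.2 → 1056 s.
Total = 24239.2 + 1056 = 25295.2 s = 7.03 hours.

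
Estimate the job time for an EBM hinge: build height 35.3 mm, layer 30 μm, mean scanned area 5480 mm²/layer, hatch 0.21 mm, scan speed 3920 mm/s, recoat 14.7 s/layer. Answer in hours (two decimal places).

Layers = ⌈35.3/0.03⌉ = 1177.
Hatch length per layer: 5480 / 0.21 → 26095.2 mm.
Per-layer scan time = 26095.2 / 3920, so 6.6569 s.
Layer cycle: 6.6569 + 14.7 → 21.3569 s.
1177 layers × 21.3569 s/layer = 25137.0713 s, i.e. 6.98 hours.

6.98 hours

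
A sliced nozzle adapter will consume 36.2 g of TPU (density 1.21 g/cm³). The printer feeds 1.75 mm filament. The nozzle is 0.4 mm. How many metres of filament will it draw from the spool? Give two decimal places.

Volume = 36.2 g / 1.21 g·cm⁻³ = 29.9174 cm³ = 29917.4 mm³.
A = π r² = π × 0.875² = 2.4053 mm².
Length = 29917.4 / 2.4053 = 12438.12 mm = 12.44 m.

12.44 m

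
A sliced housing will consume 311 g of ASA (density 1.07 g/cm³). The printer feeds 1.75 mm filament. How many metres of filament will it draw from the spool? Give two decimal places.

Volume = 311 g / 1.07 g·cm⁻³ = 290.6542 cm³ = 290654.2 mm³.
A = π r² = π × 0.875² = 2.4053 mm².
L = V/A = 290654.2/2.4053 = 120839.06 mm → 120.84 m.

120.84 m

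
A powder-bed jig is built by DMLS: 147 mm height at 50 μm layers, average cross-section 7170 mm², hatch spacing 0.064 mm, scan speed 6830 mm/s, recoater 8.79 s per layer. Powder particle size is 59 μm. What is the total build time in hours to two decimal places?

Layers = ⌈147/0.05⌉ = 2940.
Per-layer scan distance: 7170 / 0.064 → 112031.3 mm.
Laser time per layer = 112031.3 / 6830, so 16.4028 s.
Time per layer: 16.4028 + 8.79 → 25.1928 s.
Build time = 2940 × 25.1928 = 74066.832 s = 20.57 hours.

20.57 hours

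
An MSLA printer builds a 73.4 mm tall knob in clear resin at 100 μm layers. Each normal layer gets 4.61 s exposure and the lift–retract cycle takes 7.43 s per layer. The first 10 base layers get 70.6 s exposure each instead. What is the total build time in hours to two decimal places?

Number of layers: 73.4 / 0.1 → 734 (rounded up).
Base layers: 10 × (70.6 + 7.43) → 780.3 s.
Remaining layers = 724 × (4.61 + 7.43), so 8716.96 s.
Sum: 780.3 + 8716.96 = 9497.26 s → 2.64 hours.

2.64 hours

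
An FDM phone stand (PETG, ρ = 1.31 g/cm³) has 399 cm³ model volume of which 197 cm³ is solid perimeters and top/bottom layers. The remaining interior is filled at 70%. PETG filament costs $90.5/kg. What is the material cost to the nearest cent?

$40.12

Infill region = 399 − 197 = 202 cm³.
Infill deposited: 0.70 × 202 → 141.4 cm³.
Total extruded = 197 + 141.4 = 338.4 cm³.
Mass = 338.4 × 1.31, so 443.304 g.
Cost = 443.304 g / 1000 × $90.5/kg = $40.12.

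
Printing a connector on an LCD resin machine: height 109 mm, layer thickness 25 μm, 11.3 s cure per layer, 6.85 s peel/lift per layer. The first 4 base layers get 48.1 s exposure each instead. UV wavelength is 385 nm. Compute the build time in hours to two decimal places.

22.02 hours

Layers = ⌈109/0.025⌉ = 4360.
Base layers: 4 × (48.1 + 6.85) → 219.8 s.
Remaining layers = 4356 × (11.3 + 6.85) = 79061.4 s.
Sum: 219.8 + 79061.4 = 79281.2 s → 22.02 hours.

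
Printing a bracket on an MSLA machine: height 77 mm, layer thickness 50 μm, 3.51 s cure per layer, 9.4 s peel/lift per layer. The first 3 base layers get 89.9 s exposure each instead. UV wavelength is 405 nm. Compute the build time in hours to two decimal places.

5.59 hours

Layers = ⌈77/0.05⌉ = 1540.
Burn-in layers: 3 × (89.9 + 9.4) → 297.9 s.
Remaining layers: 1537 × (3.51 + 9.4) → 19842.67 s.
Sum: 297.9 + 19842.67 = 20140.57 s → 5.59 hours.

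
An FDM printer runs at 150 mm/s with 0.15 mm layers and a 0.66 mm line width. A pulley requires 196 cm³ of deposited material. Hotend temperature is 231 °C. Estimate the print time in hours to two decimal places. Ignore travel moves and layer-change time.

3.67 hours

Extrusion cross-section = 0.15 × 0.66 = 0.099 mm².
Total extruded path = 196000/0.099 = 1979798 mm.
Print-move time = 1979798 / 150, so 13198.7 s.
In the requested units: 13198.7 s = 3.67 hours.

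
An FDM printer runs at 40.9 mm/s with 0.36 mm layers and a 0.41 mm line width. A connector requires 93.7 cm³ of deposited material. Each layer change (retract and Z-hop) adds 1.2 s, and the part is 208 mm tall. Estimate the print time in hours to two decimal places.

Line area: 0.36 × 0.41 → 0.1476 mm².
Toolpath length = 93.7 cm³ / 0.1476 mm² = 93700 / 0.1476 = 634823.8 mm.
Time extruding = 634823.8 / 40.9, so 15521.4 s.
Layers = ⌈208/0.36⌉ = 578.
Z-hop total = 578 × 1.2 = 693.6 s.
Altogether 15521.4 + 693.6 = 16215 s, i.e. 4.50 hours.

4.50 hours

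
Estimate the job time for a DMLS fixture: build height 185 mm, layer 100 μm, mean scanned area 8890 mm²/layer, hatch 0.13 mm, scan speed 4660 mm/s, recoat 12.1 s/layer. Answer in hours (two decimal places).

13.76 hours

Layers = ⌈185/0.1⌉ = 1850.
Hatch length per layer = 8890 / 0.13, so 68384.6 mm.
Scan time per layer = 68384.6 / 4660, so 14.6748 s.
Layer cycle = 14.6748 + 12.1, so 26.7748 s.
Total: 1850 × 26.7748 s = 49533.38 s → 13.76 hours.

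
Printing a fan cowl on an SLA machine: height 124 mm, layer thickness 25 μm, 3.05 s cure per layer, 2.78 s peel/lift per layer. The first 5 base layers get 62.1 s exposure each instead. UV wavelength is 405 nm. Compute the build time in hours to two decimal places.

8.11 hours

Layers = ⌈124/0.025⌉ = 4960.
Burn-in layers = 5 × (62.1 + 2.78) = 324.4 s.
Remaining layers: 4955 × (3.05 + 2.78) → 28887.65 s.
Sum: 324.4 + 28887.65 = 29212.05 s → 8.11 hours.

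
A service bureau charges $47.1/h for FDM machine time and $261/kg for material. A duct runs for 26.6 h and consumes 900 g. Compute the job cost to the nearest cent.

$1487.76

Machine cost = 47.1 × 26.6, so $1252.86.
Material cost: 261 × 900/1000 → $234.90.
Job cost: 1252.86 + 234.90 = $1487.76.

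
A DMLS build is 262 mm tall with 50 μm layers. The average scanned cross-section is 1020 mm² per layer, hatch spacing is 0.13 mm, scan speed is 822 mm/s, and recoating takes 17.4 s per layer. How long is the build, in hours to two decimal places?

Layers = ⌈262/0.05⌉ = 5240.
Per-layer scan distance = 1020 / 0.13 = 7846.2 mm.
Per-layer scan time = 7846.2 / 822, so 9.5453 s.
Time per layer = 9.5453 + 17.4, so 26.9453 s.
Total: 5240 × 26.9453 s = 141193.372 s → 39.22 hours.

39.22 hours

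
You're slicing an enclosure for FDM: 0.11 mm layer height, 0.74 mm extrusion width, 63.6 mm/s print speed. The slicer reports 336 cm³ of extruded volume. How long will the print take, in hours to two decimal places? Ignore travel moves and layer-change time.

Line area: 0.11 × 0.74 → 0.0814 mm².
Toolpath length = 336 cm³ / 0.0814 mm² = 336000 / 0.0814 = 4127764.1 mm.
Print-move time = 4127764.1 / 63.6 = 64902 s.
Converting: 64902 s = 18.03 hours.

18.03 hours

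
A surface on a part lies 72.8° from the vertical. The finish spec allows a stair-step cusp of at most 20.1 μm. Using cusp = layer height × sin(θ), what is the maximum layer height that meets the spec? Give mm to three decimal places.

Layer height = cusp / sin(72.8°) = 0.0201 / 0.9553 = 0.021 mm.

0.021 mm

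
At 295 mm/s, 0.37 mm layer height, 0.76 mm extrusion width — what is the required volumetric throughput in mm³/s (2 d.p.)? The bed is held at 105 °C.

82.95

Extrusion cross-section = 0.37 × 0.76 = 0.2812 mm².
Q = v·A = 295 × 0.2812 = 82.95 mm³/s.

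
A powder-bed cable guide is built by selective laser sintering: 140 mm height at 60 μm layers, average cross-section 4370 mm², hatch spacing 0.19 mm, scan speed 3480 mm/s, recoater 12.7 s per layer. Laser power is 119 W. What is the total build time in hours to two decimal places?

Layer count = ceil(140 / 0.06) = 2334.
Scan path per layer = 4370 / 0.19 = 23000 mm.
Scan time per layer: 23000 / 3480 → 6.6092 s.
Layer cycle = 6.6092 + 12.7 = 19.3092 s.
Build time = 2334 × 19.3092 = 45067.6728 s = 12.52 hours.

12.52 hours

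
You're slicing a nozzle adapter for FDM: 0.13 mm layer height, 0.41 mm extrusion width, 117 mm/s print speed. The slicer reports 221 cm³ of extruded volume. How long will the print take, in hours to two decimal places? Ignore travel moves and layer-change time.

9.84 hours

Line area = 0.13 × 0.41 = 0.0533 mm².
Toolpath length = 221 cm³ / 0.0533 mm² = 221000 / 0.0533 = 4146341.5 mm.
Extrusion time: 4146341.5 / 117 → 35438.8 s.
35438.8 s = 9.84 hours.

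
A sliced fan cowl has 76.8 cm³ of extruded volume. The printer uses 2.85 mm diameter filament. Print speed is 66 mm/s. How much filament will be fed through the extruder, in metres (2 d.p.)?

A = π r² = π × 1.425² = 6.3794 mm².
Length = 76.8 cm³ / 6.3794 mm² = 76800 / 6.3794 = 12038.75 mm = 12.04 m.

12.04 m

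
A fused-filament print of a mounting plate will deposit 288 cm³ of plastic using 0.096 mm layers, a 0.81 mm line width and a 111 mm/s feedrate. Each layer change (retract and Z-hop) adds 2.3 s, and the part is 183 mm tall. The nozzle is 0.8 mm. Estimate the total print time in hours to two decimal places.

10.49 hours

Extrusion cross-section = 0.096 × 0.81 = 0.07776 mm².
Path length: 288000 mm³ / 0.07776 mm² → 3703703.7 mm.
Extrusion time: 3703703.7 / 111 → 33366.7 s.
Layers = ⌈183/0.096⌉ = 1907.
Z-hop total = 1907 × 2.3, so 4386.1 s.
Altogether 33366.7 + 4386.1 = 37752.8 s, i.e. 10.49 hours.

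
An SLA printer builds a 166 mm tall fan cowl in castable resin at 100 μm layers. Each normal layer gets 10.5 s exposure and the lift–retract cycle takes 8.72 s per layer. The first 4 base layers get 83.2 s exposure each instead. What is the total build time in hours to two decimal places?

8.94 hours

Number of layers: 166 / 0.1 → 1660 (rounded up).
Bottom layers: 4 × (83.2 + 8.72) → 367.68 s.
Regular layers: 1656 × (10.5 + 8.72) → 31828.32 s.
Total = 367.68 + 31828.32 = 32196 s = 8.94 hours.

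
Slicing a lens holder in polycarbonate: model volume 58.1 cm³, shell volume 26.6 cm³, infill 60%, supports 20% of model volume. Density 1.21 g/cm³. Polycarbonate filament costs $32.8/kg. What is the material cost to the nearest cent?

Infill region = 58.1 − 26.6, so 31.5 cm³.
Deposited infill: 0.60 × 31.5 → 18.9 cm³.
Support = 0.20 × 58.1 = 11.62 cm³.
Total printed volume: 26.6 + 18.9 + 11.62 → 57.12 cm³.
Mass: 57.12 × 1.21 → 69.1152 g.
Cost = 69.1152 g / 1000 × $32.8/kg = $2.27.

$2.27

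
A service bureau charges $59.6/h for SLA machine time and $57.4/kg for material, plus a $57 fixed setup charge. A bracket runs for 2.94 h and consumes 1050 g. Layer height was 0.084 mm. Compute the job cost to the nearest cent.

$292.49

Time charge = 59.6 × 2.94 = $175.224.
Material cost: 57.4 × 1050/1000 → $60.27.
Adding setup: 175.224 + 60.27 + 57 → 292.494 ≈ $292.49.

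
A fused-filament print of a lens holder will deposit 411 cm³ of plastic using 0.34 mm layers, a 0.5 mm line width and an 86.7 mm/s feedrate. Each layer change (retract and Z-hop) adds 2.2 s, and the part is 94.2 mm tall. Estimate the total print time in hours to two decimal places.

7.92 hours

Line area = 0.34 × 0.5 = 0.17 mm².
Toolpath length = 411 cm³ / 0.17 mm² = 411000 / 0.17 = 2417647.1 mm.
Print-move time: 2417647.1 / 86.7 → 27885.2 s.
Layers = ⌈94.2/0.34⌉ = 278.
Layer-change overhead: 278 × 2.2 → 611.6 s.
Altogether 27885.2 + 611.6 = 28496.8 s, i.e. 7.92 hours.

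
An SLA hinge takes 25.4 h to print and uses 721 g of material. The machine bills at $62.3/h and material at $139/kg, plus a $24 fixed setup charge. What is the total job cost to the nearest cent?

Time charge: 62.3 × 25.4 → $1582.42.
Material cost = 139 × 721/1000 = $100.219.
Total = 1582.42 + 100.219 + 24 = 1706.639 ≈ $1706.64.

$1706.64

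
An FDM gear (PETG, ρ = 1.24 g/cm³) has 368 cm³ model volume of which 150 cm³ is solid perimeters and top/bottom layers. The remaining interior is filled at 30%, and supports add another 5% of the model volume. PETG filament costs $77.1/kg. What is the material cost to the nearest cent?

$22.35

Interior volume = 368 − 150, so 218 cm³.
Infill deposited = 0.30 × 218, so 65.4 cm³.
Support = 0.05 × 368 = 18.4 cm³.
Total printed volume = 150 + 65.4 + 18.4, so 233.8 cm³.
Mass: 233.8 × 1.24 → 289.912 g.
At $77.1/kg: 289.912/1000 × 77.1 = $22.35.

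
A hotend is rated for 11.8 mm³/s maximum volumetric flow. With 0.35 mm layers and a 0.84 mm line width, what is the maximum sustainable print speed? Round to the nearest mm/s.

40 mm/s

Bead cross-section = 0.35 × 0.84, so 0.294 mm².
v_max = Q/A = 11.8/0.294 = 40.14 mm/s → 40 mm/s.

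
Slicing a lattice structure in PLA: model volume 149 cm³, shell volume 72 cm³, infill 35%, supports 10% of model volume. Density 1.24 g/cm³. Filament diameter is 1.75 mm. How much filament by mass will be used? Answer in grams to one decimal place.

Volume inside the shell: 149 − 72 → 77 cm³.
Deposited infill = 0.35 × 77 = 26.95 cm³.
Support: 0.10 × 149 → 14.9 cm³.
Total extruded: 72 + 26.95 + 14.9 → 113.85 cm³.
Mass = 113.85 × 1.24, so 141.174 g.

141.2 g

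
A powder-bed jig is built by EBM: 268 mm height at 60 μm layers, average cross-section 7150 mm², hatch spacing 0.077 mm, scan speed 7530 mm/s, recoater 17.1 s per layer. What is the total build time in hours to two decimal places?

36.52 hours

Layers = ⌈268/0.06⌉ = 4467.
Per-layer scan distance = 7150 / 0.077 = 92857.1 mm.
Beam time per layer = 92857.1 / 7530, so 12.3316 s.
Per-layer time = 12.3316 + 17.1 = 29.4316 s.
Total: 4467 × 29.4316 s = 131470.9572 s → 36.52 hours.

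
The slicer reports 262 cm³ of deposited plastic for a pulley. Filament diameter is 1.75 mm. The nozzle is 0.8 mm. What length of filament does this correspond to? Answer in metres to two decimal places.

A = π r² = π × 0.875² = 2.4053 mm².
Length = 262 cm³ / 2.4053 mm² = 262000 / 2.4053 = 108926.12 mm = 108.93 m.

108.93 m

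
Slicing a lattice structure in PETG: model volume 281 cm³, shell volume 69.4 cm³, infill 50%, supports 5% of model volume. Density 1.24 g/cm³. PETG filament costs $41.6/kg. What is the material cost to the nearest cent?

$9.76

Infill region = 281 − 69.4, so 211.6 cm³.
Infill volume = 0.50 × 211.6 = 105.8 cm³.
Support = 0.05 × 281, so 14.05 cm³.
Total printed volume: 69.4 + 105.8 + 14.05 → 189.25 cm³.
Mass: 189.25 × 1.24 → 234.67 g.
Cost = 234.67 g / 1000 × $41.6/kg = $9.76.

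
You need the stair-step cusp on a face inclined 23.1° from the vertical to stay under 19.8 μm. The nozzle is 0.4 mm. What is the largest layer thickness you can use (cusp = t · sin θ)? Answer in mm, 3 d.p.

0.050 mm

t = h_c / sin θ = 0.0198 / 0.3923 = 0.050 mm.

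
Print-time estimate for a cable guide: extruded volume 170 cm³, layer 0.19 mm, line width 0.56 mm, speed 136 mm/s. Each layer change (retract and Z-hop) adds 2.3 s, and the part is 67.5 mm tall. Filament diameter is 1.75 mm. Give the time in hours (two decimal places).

3.49 hours

Line area = 0.19 × 0.56 = 0.1064 mm².
Toolpath length = 170 cm³ / 0.1064 mm² = 170000 / 0.1064 = 1597744.4 mm.
Extrusion time = 1597744.4 / 136, so 11748.1 s.
Layers = ⌈67.5/0.19⌉ = 356.
Layer-change overhead = 356 × 2.3 = 818.8 s.
Total = 11748.1 + 818.8 = 12566.9 s = 3.49 hours.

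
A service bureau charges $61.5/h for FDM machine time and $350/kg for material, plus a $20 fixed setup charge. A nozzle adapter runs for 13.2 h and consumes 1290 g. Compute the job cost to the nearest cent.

$1283.30

Machine-time cost: 61.5 × 13.2 → $811.80.
Material cost = 350 × 1290/1000 = $451.50.
Adding setup: 811.80 + 451.50 + 20 → $1283.30.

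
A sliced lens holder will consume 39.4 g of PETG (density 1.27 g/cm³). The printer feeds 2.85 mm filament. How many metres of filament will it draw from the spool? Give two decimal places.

4.86 m

Extruded volume: 39.4/1.27 = 31.0236 cm³ (31023.6 mm³).
Filament cross-section = π × (2.85/2)² = 6.3794 mm².
Length = 31023.6 / 6.3794 = 4863.09 mm = 4.86 m.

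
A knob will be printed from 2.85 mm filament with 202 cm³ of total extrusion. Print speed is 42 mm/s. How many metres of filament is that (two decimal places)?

31.66 m

Cross-section of 2.85 mm filament: π·(2.85/2)² = 6.3794 mm².
L = 202000 mm³ / 6.3794 mm² = 31664.42 mm, i.e. 31.66 m.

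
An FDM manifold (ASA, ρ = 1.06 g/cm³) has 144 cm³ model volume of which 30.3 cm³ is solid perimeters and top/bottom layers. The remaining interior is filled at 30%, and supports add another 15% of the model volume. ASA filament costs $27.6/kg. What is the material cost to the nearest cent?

Infill region: 144 − 30.3 → 113.7 cm³.
Infill deposited = 0.30 × 113.7 = 34.11 cm³.
Support: 0.15 × 144 → 21.6 cm³.
Total printed volume = 30.3 + 34.11 + 21.6 = 86.01 cm³.
Mass = 86.01 × 1.06, so 91.1706 g.
Cost = 91.1706 g / 1000 × $27.6/kg = $2.52.

$2.52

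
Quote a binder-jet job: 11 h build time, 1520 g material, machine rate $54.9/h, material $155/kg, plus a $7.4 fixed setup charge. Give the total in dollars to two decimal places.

$846.90

Time charge = 54.9 × 11, so $603.90.
Material cost = 155 × 1520/1000, so $235.60.
Total = 603.90 + 235.60 + 7.4 = $846.90.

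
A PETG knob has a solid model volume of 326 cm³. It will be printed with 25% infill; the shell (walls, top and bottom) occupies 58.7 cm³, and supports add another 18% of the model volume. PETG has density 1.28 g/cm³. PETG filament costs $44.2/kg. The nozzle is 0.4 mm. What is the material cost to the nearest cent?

Infill region: 326 − 58.7 → 267.3 cm³.
Infill volume: 0.25 × 267.3 → 66.825 cm³.
Support = 0.18 × 326 = 58.68 cm³.
Total extruded = 58.7 + 66.825 + 58.68 = 184.205 cm³.
Mass: 184.205 × 1.28 → 235.7824 g.
Cost = 235.7824 g / 1000 × $44.2/kg = $10.42.

$10.42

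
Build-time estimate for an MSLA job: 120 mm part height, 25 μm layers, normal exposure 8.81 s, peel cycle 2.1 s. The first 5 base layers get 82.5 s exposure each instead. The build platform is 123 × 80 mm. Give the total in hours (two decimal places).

14.65 hours

Layer count = ceil(120 / 0.025) = 4800.
Burn-in layers = 5 × (82.5 + 2.1), so 423 s.
Regular layers = 4795 × (8.81 + 2.1) = 52313.45 s.
Total = 423 + 52313.45 = 52736.45 s = 14.65 hours.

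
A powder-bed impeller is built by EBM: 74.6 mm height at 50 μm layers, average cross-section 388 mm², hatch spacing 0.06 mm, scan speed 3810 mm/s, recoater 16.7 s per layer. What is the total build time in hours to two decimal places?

7.62 hours

Layers = ⌈74.6/0.05⌉ = 1492.
Hatch length per layer: 388 / 0.06 → 6466.7 mm.
Scan time per layer = 6466.7 / 3810, so 1.6973 s.
Per-layer time = 1.6973 + 16.7, so 18.3973 s.
1492 layers × 18.3973 s/layer = 27448.7716 s, i.e. 7.62 hours.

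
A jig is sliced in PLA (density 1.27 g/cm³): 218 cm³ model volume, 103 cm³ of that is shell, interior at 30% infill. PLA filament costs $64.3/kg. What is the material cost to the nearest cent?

Interior volume = 218 − 103, so 115 cm³.
Deposited infill = 0.30 × 115, so 34.5 cm³.
Deposited volume: 103 + 34.5 → 137.5 cm³.
Mass: 137.5 × 1.27 → 174.625 g.
At $64.3/kg: 174.625/1000 × 64.3 = $11.23.

$11.23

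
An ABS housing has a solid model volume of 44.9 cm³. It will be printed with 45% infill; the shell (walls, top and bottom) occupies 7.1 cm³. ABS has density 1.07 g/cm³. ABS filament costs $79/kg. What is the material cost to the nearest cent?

Infill region: 44.9 − 7.1 → 37.8 cm³.
Infill deposited = 0.45 × 37.8, so 17.01 cm³.
Total extruded = 7.1 + 17.01, so 24.11 cm³.
Mass: 24.11 × 1.07 → 25.7977 g.
Cost = 25.7977 g / 1000 × $79/kg = $2.04.

$2.04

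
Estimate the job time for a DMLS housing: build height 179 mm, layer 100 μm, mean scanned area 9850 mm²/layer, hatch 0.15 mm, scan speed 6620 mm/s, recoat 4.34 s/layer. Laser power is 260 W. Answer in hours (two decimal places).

7.09 hours

Number of layers: 179 / 0.1 → 1790 (rounded up).
Hatch length per layer = 9850 / 0.15 = 65666.7 mm.
Laser time per layer = 65666.7 / 6620 = 9.9194 s.
Time per layer = 9.9194 + 4.34, so 14.2594 s.
Total: 1790 × 14.2594 s = 25524.326 s → 7.09 hours.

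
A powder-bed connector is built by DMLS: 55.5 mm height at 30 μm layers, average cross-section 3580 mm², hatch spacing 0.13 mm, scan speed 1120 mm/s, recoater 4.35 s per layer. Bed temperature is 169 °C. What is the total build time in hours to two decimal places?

Number of layers: 55.5 / 0.03 → 1850 (rounded up).
Per-layer scan distance = 3580 / 0.13 = 27538.5 mm.
Per-layer scan time: 27538.5 / 1120 → 24.5879 s.
Layer cycle: 24.5879 + 4.35 → 28.9379 s.
Build time = 1850 × 28.9379 = 53535.115 s = 14.87 hours.

14.87 hours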